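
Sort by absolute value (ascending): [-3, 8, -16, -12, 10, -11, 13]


Compute absolute values:
  |-3| = 3
  |8| = 8
  |-16| = 16
  |-12| = 12
  |10| = 10
  |-11| = 11
  |13| = 13
Absolute values in increasing order: 3 < 8 < 10 < 11 < 12 < 13 < 16
Listing the original numbers in that order gives the answer.
Final answer: [-3, 8, 10, -11, -12, 13, -16]


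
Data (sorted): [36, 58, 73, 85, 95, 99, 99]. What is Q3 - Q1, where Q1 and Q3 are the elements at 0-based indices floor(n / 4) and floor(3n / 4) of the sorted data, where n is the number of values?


The data has n = 7 elements.
Q1 index = floor(7 / 4) = floor(1.75) = 1; Q3 index = floor(3 * 7 / 4) = floor(5.25) = 5
Q1 = element at index 1 = 58
Q3 = element at index 5 = 99
IQR = 99 - 58 = 41
Final answer: 41


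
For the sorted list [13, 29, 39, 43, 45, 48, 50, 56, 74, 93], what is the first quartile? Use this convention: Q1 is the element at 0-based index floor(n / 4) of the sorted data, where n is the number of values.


The list has n = 10 elements.
Q1 index = floor(10 / 4) = floor(2.5) = 2
Counting from index 0 in the sorted data, the element at index 2 is 39.
Final answer: 39


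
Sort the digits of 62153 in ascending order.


The number 62153 has digits: 6, 2, 1, 5, 3
Sorted: 1, 2, 3, 5, 6
Joining the sorted digits gives the result.
Final answer: 12356


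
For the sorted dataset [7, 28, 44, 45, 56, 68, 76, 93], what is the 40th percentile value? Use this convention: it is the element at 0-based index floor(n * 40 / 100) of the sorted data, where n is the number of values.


The dataset has n = 8 elements.
Index = floor(8 * 40 / 100) = floor(320 / 100) = floor(3.2) = 3
Counting from index 0 in the sorted data, the element at index 3 is 45.
Final answer: 45


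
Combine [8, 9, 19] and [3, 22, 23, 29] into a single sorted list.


List A: [8, 9, 19]
List B: [3, 22, 23, 29]
Repeatedly compare the front elements and take the smaller:
  8 vs 3 -> take 3
  8 vs 22 -> take 8
  9 vs 22 -> take 9
  19 vs 22 -> take 19
  A is exhausted; append the rest of B: [22, 23, 29]
Final answer: [3, 8, 9, 19, 22, 23, 29]


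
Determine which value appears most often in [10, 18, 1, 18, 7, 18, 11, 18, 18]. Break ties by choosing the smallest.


Count the frequency of each value:
  1 appears 1 time(s)
  7 appears 1 time(s)
  10 appears 1 time(s)
  11 appears 1 time(s)
  18 appears 5 time(s)
Maximum frequency is 5.
Only 18 reaches that frequency, so it is the mode.
Final answer: 18


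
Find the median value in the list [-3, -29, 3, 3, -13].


First, sort the list: [-29, -13, -3, 3, 3]
The list has 5 elements (odd count).
The middle index is 2 (0-based), and the element there is -3.
Final answer: -3


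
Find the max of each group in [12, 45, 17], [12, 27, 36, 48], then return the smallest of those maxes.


Find max of each group:
  Group 1: [12, 45, 17] -> max = 45
  Group 2: [12, 27, 36, 48] -> max = 48
Maxes: [45, 48]
Minimum of maxes = 45
Final answer: 45


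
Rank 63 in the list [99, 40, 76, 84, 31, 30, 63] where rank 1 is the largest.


Sort descending: [99, 84, 76, 63, 40, 31, 30]
Find 63 in the sorted list.
63 is at position 4.
Final answer: 4


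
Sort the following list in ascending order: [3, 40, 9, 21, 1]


Original list: [3, 40, 9, 21, 1]
Repeatedly take the smallest remaining element:
  Remaining [3, 40, 9, 21, 1] -> smallest is 1
  Remaining [3, 40, 9, 21] -> smallest is 3
  Remaining [40, 9, 21] -> smallest is 9
  Remaining [40, 21] -> smallest is 21
  Remaining [40] -> smallest is 40
Collecting the picks in order gives the sorted list.
Final answer: [1, 3, 9, 21, 40]


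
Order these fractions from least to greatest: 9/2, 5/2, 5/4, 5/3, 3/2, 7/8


Convert to decimal for comparison:
  9/2 = 4.5
  5/2 = 2.5
  5/4 = 1.25
  5/3 = 1.6667
  3/2 = 1.5
  7/8 = 0.875
Decimals in increasing order: 0.875 < 1.25 < 1.5 < 1.6667 < 2.5 < 4.5
Writing each back as its fraction gives the sorted order.
Final answer: 7/8, 5/4, 3/2, 5/3, 5/2, 9/2


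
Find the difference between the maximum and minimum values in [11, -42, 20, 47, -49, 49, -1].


Maximum value: 49
Minimum value: -49
Range = 49 - (-49) = 98
Final answer: 98


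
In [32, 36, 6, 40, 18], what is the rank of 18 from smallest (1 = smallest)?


Sort ascending: [6, 18, 32, 36, 40]
Find 18 in the sorted list.
18 is at position 2 (1-indexed).
Final answer: 2


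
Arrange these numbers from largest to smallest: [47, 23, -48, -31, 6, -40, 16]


Original list: [47, 23, -48, -31, 6, -40, 16]
Repeatedly take the largest remaining element:
  Remaining [47, 23, -48, -31, 6, -40, 16] -> largest is 47
  Remaining [23, -48, -31, 6, -40, 16] -> largest is 23
  Remaining [-48, -31, 6, -40, 16] -> largest is 16
  Remaining [-48, -31, 6, -40] -> largest is 6
  Remaining [-48, -31, -40] -> largest is -31
  Remaining [-48, -40] -> largest is -40
  Remaining [-48] -> largest is -48
Collecting the picks in order gives the descending list.
Final answer: [47, 23, 16, 6, -31, -40, -48]


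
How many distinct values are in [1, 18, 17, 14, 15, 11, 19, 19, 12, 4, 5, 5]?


List all unique values:
Distinct values: [1, 4, 5, 11, 12, 14, 15, 17, 18, 19]
Count = 10
Final answer: 10


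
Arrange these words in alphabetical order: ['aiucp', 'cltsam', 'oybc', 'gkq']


Compare strings character by character (the first differing letter decides):
  'aiucp' < 'cltsam' since 'a' < 'c' at position 1
  'cltsam' < 'gkq' since 'c' < 'g' at position 1
  'gkq' < 'oybc' since 'g' < 'o' at position 1
Chaining these comparisons gives the alphabetical order.
Final answer: ['aiucp', 'cltsam', 'gkq', 'oybc']


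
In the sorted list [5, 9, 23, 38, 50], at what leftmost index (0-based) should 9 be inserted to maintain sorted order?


List is sorted: [5, 9, 23, 38, 50]
We need the leftmost position where 9 can be inserted, i.e. the first index whose element is >= 9 (or the end of the list if none is).
Binary search with low=0, high=5 (0-based indices):
  low=0, high=5, mid=2: a[2]=23 >= 9, so high = 2
  low=0, high=2, mid=1: a[1]=9 >= 9, so high = 1
  low=0, high=1, mid=0: a[0]=5 < 9, so low = 1
Now low = high = 1, so the insertion index is 1.
Final answer: 1


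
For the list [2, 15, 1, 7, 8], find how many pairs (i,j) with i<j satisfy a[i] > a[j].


For each element, count the later elements that are smaller than it:
  2 (index 0): smaller elements after it = [1] -> 1
  15 (index 1): smaller elements after it = [1, 7, 8] -> 3
  1 (index 2): smaller elements after it = [] -> 0
  7 (index 3): smaller elements after it = [] -> 0
Total inversions = 1 + 3 + 0 + 0 = 4
Final answer: 4


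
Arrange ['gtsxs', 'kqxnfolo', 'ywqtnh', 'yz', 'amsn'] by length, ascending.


Compute lengths:
  'gtsxs' has length 5
  'kqxnfolo' has length 8
  'ywqtnh' has length 6
  'yz' has length 2
  'amsn' has length 4
Lengths in increasing order: 2 < 4 < 5 < 6 < 8
Listing the words in that order gives the answer.
Final answer: ['yz', 'amsn', 'gtsxs', 'ywqtnh', 'kqxnfolo']


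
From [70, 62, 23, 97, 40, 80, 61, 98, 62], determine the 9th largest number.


Sort descending: [98, 97, 80, 70, 62, 62, 61, 40, 23]
The 9th element (1-indexed) is at index 8.
Value = 23
Final answer: 23


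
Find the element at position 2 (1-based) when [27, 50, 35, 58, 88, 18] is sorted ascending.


Sort ascending: [18, 27, 35, 50, 58, 88]
The 2nd element (1-indexed) is at index 1.
Value = 27
Final answer: 27


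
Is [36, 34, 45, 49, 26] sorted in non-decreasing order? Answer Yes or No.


Check consecutive pairs:
  36 <= 34? False
  34 <= 45? True
  45 <= 49? True
  49 <= 26? False
2 consecutive pair(s) are out of order, so the list is not sorted.
Final answer: No


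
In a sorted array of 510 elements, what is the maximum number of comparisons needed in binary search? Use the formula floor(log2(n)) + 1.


Binary search halves the search space each step.
Maximum comparisons = floor(log2(510)) + 1
log2(510) = 8.9944
floor(log2(510)) = 8, so 8 + 1 = 9
Final answer: 9


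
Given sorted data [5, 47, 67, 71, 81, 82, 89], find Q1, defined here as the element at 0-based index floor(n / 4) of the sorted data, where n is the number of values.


The list has n = 7 elements.
Q1 index = floor(7 / 4) = floor(1.75) = 1
Counting from index 0 in the sorted data, the element at index 1 is 47.
Final answer: 47


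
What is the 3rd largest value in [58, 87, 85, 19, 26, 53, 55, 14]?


Sort descending: [87, 85, 58, 55, 53, 26, 19, 14]
The 3rd element (1-indexed) is at index 2.
Value = 58
Final answer: 58


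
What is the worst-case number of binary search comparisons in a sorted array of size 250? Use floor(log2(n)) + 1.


Binary search halves the search space each step.
Maximum comparisons = floor(log2(250)) + 1
log2(250) = 7.9658
floor(log2(250)) = 7, so 7 + 1 = 8
Final answer: 8


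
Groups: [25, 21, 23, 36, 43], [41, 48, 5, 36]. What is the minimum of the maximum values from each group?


Find max of each group:
  Group 1: [25, 21, 23, 36, 43] -> max = 43
  Group 2: [41, 48, 5, 36] -> max = 48
Maxes: [43, 48]
Minimum of maxes = 43
Final answer: 43


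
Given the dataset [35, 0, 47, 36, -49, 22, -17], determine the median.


First, sort the list: [-49, -17, 0, 22, 35, 36, 47]
The list has 7 elements (odd count).
The middle index is 3 (0-based), and the element there is 22.
Final answer: 22


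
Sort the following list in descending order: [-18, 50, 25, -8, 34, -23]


Original list: [-18, 50, 25, -8, 34, -23]
Repeatedly take the largest remaining element:
  Remaining [-18, 50, 25, -8, 34, -23] -> largest is 50
  Remaining [-18, 25, -8, 34, -23] -> largest is 34
  Remaining [-18, 25, -8, -23] -> largest is 25
  Remaining [-18, -8, -23] -> largest is -8
  Remaining [-18, -23] -> largest is -18
  Remaining [-23] -> largest is -23
Collecting the picks in order gives the descending list.
Final answer: [50, 34, 25, -8, -18, -23]


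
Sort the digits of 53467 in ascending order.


The number 53467 has digits: 5, 3, 4, 6, 7
Sorted: 3, 4, 5, 6, 7
Joining the sorted digits gives the result.
Final answer: 34567


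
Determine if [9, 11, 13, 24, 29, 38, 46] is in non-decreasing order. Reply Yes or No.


Check consecutive pairs:
  9 <= 11? True
  11 <= 13? True
  13 <= 24? True
  24 <= 29? True
  29 <= 38? True
  38 <= 46? True
Every consecutive pair is in order, so the list is non-decreasing.
Final answer: Yes


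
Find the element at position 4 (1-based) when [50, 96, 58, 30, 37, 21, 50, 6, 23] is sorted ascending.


Sort ascending: [6, 21, 23, 30, 37, 50, 50, 58, 96]
The 4th element (1-indexed) is at index 3.
Value = 30
Final answer: 30


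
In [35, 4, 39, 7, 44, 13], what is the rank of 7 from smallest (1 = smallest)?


Sort ascending: [4, 7, 13, 35, 39, 44]
Find 7 in the sorted list.
7 is at position 2 (1-indexed).
Final answer: 2


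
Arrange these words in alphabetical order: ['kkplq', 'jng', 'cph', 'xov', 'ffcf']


Compare strings character by character (the first differing letter decides):
  'cph' < 'ffcf' since 'c' < 'f' at position 1
  'ffcf' < 'jng' since 'f' < 'j' at position 1
  'jng' < 'kkplq' since 'j' < 'k' at position 1
  'kkplq' < 'xov' since 'k' < 'x' at position 1
Chaining these comparisons gives the alphabetical order.
Final answer: ['cph', 'ffcf', 'jng', 'kkplq', 'xov']


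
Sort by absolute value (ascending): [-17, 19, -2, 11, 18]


Compute absolute values:
  |-17| = 17
  |19| = 19
  |-2| = 2
  |11| = 11
  |18| = 18
Absolute values in increasing order: 2 < 11 < 17 < 18 < 19
Listing the original numbers in that order gives the answer.
Final answer: [-2, 11, -17, 18, 19]


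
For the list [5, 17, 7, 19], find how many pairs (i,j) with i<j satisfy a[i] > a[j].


For each element, count the later elements that are smaller than it:
  5 (index 0): smaller elements after it = [] -> 0
  17 (index 1): smaller elements after it = [7] -> 1
  7 (index 2): smaller elements after it = [] -> 0
Total inversions = 0 + 1 + 0 = 1
Final answer: 1


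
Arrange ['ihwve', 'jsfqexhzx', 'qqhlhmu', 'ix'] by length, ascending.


Compute lengths:
  'ihwve' has length 5
  'jsfqexhzx' has length 9
  'qqhlhmu' has length 7
  'ix' has length 2
Lengths in increasing order: 2 < 5 < 7 < 9
Listing the words in that order gives the answer.
Final answer: ['ix', 'ihwve', 'qqhlhmu', 'jsfqexhzx']


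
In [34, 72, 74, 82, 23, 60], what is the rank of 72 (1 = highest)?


Sort descending: [82, 74, 72, 60, 34, 23]
Find 72 in the sorted list.
72 is at position 3.
Final answer: 3


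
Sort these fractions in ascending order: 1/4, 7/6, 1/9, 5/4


Convert to decimal for comparison:
  1/4 = 0.25
  7/6 = 1.1667
  1/9 = 0.1111
  5/4 = 1.25
Decimals in increasing order: 0.1111 < 0.25 < 1.1667 < 1.25
Writing each back as its fraction gives the sorted order.
Final answer: 1/9, 1/4, 7/6, 5/4


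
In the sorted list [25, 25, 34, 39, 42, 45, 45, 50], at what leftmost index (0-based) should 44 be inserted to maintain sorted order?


List is sorted: [25, 25, 34, 39, 42, 45, 45, 50]
We need the leftmost position where 44 can be inserted, i.e. the first index whose element is >= 44 (or the end of the list if none is).
Binary search with low=0, high=8 (0-based indices):
  low=0, high=8, mid=4: a[4]=42 < 44, so low = 5
  low=5, high=8, mid=6: a[6]=45 >= 44, so high = 6
  low=5, high=6, mid=5: a[5]=45 >= 44, so high = 5
Now low = high = 5, so the insertion index is 5.
Final answer: 5


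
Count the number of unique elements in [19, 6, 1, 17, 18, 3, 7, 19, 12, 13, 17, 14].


List all unique values:
Distinct values: [1, 3, 6, 7, 12, 13, 14, 17, 18, 19]
Count = 10
Final answer: 10


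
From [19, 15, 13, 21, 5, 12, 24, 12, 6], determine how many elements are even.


Check each element:
  19 is odd
  15 is odd
  13 is odd
  21 is odd
  5 is odd
  12 is even
  24 is even
  12 is even
  6 is even
Evens: [12, 24, 12, 6]
Count of evens = 4
Final answer: 4


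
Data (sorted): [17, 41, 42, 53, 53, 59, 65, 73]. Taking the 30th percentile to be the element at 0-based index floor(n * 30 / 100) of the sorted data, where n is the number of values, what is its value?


The dataset has n = 8 elements.
Index = floor(8 * 30 / 100) = floor(240 / 100) = floor(2.4) = 2
Counting from index 0 in the sorted data, the element at index 2 is 42.
Final answer: 42


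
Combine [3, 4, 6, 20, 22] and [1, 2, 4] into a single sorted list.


List A: [3, 4, 6, 20, 22]
List B: [1, 2, 4]
Repeatedly compare the front elements and take the smaller:
  3 vs 1 -> take 1
  3 vs 2 -> take 2
  3 vs 4 -> take 3
  4 vs 4 -> take 4
  6 vs 4 -> take 4
  B is exhausted; append the rest of A: [6, 20, 22]
Final answer: [1, 2, 3, 4, 4, 6, 20, 22]


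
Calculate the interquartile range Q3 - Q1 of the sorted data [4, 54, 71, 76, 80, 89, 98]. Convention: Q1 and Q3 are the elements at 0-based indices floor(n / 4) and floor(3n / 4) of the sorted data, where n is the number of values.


The data has n = 7 elements.
Q1 index = floor(7 / 4) = floor(1.75) = 1; Q3 index = floor(3 * 7 / 4) = floor(5.25) = 5
Q1 = element at index 1 = 54
Q3 = element at index 5 = 89
IQR = 89 - 54 = 35
Final answer: 35


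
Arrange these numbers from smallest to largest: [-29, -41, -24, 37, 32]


Original list: [-29, -41, -24, 37, 32]
Repeatedly take the smallest remaining element:
  Remaining [-29, -41, -24, 37, 32] -> smallest is -41
  Remaining [-29, -24, 37, 32] -> smallest is -29
  Remaining [-24, 37, 32] -> smallest is -24
  Remaining [37, 32] -> smallest is 32
  Remaining [37] -> smallest is 37
Collecting the picks in order gives the sorted list.
Final answer: [-41, -29, -24, 32, 37]


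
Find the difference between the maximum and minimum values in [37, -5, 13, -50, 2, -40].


Maximum value: 37
Minimum value: -50
Range = 37 - (-50) = 87
Final answer: 87


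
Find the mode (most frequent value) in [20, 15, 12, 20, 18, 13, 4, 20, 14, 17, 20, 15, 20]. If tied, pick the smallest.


Count the frequency of each value:
  4 appears 1 time(s)
  12 appears 1 time(s)
  13 appears 1 time(s)
  14 appears 1 time(s)
  15 appears 2 time(s)
  17 appears 1 time(s)
  18 appears 1 time(s)
  20 appears 5 time(s)
Maximum frequency is 5.
Only 20 reaches that frequency, so it is the mode.
Final answer: 20


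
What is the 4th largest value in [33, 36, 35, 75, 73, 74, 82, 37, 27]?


Sort descending: [82, 75, 74, 73, 37, 36, 35, 33, 27]
The 4th element (1-indexed) is at index 3.
Value = 73
Final answer: 73


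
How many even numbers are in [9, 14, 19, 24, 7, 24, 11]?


Check each element:
  9 is odd
  14 is even
  19 is odd
  24 is even
  7 is odd
  24 is even
  11 is odd
Evens: [14, 24, 24]
Count of evens = 3
Final answer: 3


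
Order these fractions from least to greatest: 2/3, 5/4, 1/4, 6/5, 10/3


Convert to decimal for comparison:
  2/3 = 0.6667
  5/4 = 1.25
  1/4 = 0.25
  6/5 = 1.2
  10/3 = 3.3333
Decimals in increasing order: 0.25 < 0.6667 < 1.2 < 1.25 < 3.3333
Writing each back as its fraction gives the sorted order.
Final answer: 1/4, 2/3, 6/5, 5/4, 10/3


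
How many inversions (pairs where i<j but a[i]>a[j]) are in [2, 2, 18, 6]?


For each element, count the later elements that are smaller than it:
  2 (index 0): smaller elements after it = [] -> 0
  2 (index 1): smaller elements after it = [] -> 0
  18 (index 2): smaller elements after it = [6] -> 1
Total inversions = 0 + 0 + 1 = 1
Final answer: 1


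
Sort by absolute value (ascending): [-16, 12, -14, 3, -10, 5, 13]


Compute absolute values:
  |-16| = 16
  |12| = 12
  |-14| = 14
  |3| = 3
  |-10| = 10
  |5| = 5
  |13| = 13
Absolute values in increasing order: 3 < 5 < 10 < 12 < 13 < 14 < 16
Listing the original numbers in that order gives the answer.
Final answer: [3, 5, -10, 12, 13, -14, -16]


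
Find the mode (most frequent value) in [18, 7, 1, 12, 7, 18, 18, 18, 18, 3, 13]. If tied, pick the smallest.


Count the frequency of each value:
  1 appears 1 time(s)
  3 appears 1 time(s)
  7 appears 2 time(s)
  12 appears 1 time(s)
  13 appears 1 time(s)
  18 appears 5 time(s)
Maximum frequency is 5.
Only 18 reaches that frequency, so it is the mode.
Final answer: 18


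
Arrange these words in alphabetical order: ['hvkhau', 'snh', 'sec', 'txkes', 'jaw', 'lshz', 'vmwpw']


Compare strings character by character (the first differing letter decides):
  'hvkhau' < 'jaw' since 'h' < 'j' at position 1
  'jaw' < 'lshz' since 'j' < 'l' at position 1
  'lshz' < 'sec' since 'l' < 's' at position 1
  'sec' < 'snh' since 'e' < 'n' at position 2
  'snh' < 'txkes' since 's' < 't' at position 1
  'txkes' < 'vmwpw' since 't' < 'v' at position 1
Chaining these comparisons gives the alphabetical order.
Final answer: ['hvkhau', 'jaw', 'lshz', 'sec', 'snh', 'txkes', 'vmwpw']


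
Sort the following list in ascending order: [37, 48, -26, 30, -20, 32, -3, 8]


Original list: [37, 48, -26, 30, -20, 32, -3, 8]
Repeatedly take the smallest remaining element:
  Remaining [37, 48, -26, 30, -20, 32, -3, 8] -> smallest is -26
  Remaining [37, 48, 30, -20, 32, -3, 8] -> smallest is -20
  Remaining [37, 48, 30, 32, -3, 8] -> smallest is -3
  Remaining [37, 48, 30, 32, 8] -> smallest is 8
  Remaining [37, 48, 30, 32] -> smallest is 30
  Remaining [37, 48, 32] -> smallest is 32
  Remaining [37, 48] -> smallest is 37
  Remaining [48] -> smallest is 48
Collecting the picks in order gives the sorted list.
Final answer: [-26, -20, -3, 8, 30, 32, 37, 48]


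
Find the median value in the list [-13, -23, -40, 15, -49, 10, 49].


First, sort the list: [-49, -40, -23, -13, 10, 15, 49]
The list has 7 elements (odd count).
The middle index is 3 (0-based), and the element there is -13.
Final answer: -13


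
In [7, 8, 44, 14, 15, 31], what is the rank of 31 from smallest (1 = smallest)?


Sort ascending: [7, 8, 14, 15, 31, 44]
Find 31 in the sorted list.
31 is at position 5 (1-indexed).
Final answer: 5


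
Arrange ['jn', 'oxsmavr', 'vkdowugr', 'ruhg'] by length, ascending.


Compute lengths:
  'jn' has length 2
  'oxsmavr' has length 7
  'vkdowugr' has length 8
  'ruhg' has length 4
Lengths in increasing order: 2 < 4 < 7 < 8
Listing the words in that order gives the answer.
Final answer: ['jn', 'ruhg', 'oxsmavr', 'vkdowugr']


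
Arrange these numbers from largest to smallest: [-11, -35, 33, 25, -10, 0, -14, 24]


Original list: [-11, -35, 33, 25, -10, 0, -14, 24]
Repeatedly take the largest remaining element:
  Remaining [-11, -35, 33, 25, -10, 0, -14, 24] -> largest is 33
  Remaining [-11, -35, 25, -10, 0, -14, 24] -> largest is 25
  Remaining [-11, -35, -10, 0, -14, 24] -> largest is 24
  Remaining [-11, -35, -10, 0, -14] -> largest is 0
  Remaining [-11, -35, -10, -14] -> largest is -10
  Remaining [-11, -35, -14] -> largest is -11
  Remaining [-35, -14] -> largest is -14
  Remaining [-35] -> largest is -35
Collecting the picks in order gives the descending list.
Final answer: [33, 25, 24, 0, -10, -11, -14, -35]


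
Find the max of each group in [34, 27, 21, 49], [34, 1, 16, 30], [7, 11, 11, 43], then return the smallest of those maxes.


Find max of each group:
  Group 1: [34, 27, 21, 49] -> max = 49
  Group 2: [34, 1, 16, 30] -> max = 34
  Group 3: [7, 11, 11, 43] -> max = 43
Maxes: [49, 34, 43]
Minimum of maxes = 34
Final answer: 34


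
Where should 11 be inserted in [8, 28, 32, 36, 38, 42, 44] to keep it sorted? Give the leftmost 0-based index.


List is sorted: [8, 28, 32, 36, 38, 42, 44]
We need the leftmost position where 11 can be inserted, i.e. the first index whose element is >= 11 (or the end of the list if none is).
Binary search with low=0, high=7 (0-based indices):
  low=0, high=7, mid=3: a[3]=36 >= 11, so high = 3
  low=0, high=3, mid=1: a[1]=28 >= 11, so high = 1
  low=0, high=1, mid=0: a[0]=8 < 11, so low = 1
Now low = high = 1, so the insertion index is 1.
Final answer: 1


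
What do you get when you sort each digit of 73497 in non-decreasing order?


The number 73497 has digits: 7, 3, 4, 9, 7
Sorted: 3, 4, 7, 7, 9
Joining the sorted digits gives the result.
Final answer: 34779


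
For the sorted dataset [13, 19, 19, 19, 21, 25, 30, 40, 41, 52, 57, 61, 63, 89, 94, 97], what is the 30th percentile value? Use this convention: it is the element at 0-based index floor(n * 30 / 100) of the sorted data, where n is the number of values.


The dataset has n = 16 elements.
Index = floor(16 * 30 / 100) = floor(480 / 100) = floor(4.8) = 4
Counting from index 0 in the sorted data, the element at index 4 is 21.
Final answer: 21


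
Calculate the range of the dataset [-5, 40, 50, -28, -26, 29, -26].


Maximum value: 50
Minimum value: -28
Range = 50 - (-28) = 78
Final answer: 78


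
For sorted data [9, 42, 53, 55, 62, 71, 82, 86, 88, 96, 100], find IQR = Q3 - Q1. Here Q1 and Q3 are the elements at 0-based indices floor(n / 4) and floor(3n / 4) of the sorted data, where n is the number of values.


The data has n = 11 elements.
Q1 index = floor(11 / 4) = floor(2.75) = 2; Q3 index = floor(3 * 11 / 4) = floor(8.25) = 8
Q1 = element at index 2 = 53
Q3 = element at index 8 = 88
IQR = 88 - 53 = 35
Final answer: 35


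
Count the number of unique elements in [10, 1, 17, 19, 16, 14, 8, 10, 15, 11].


List all unique values:
Distinct values: [1, 8, 10, 11, 14, 15, 16, 17, 19]
Count = 9
Final answer: 9


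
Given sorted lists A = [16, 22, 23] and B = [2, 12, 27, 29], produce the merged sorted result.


List A: [16, 22, 23]
List B: [2, 12, 27, 29]
Repeatedly compare the front elements and take the smaller:
  16 vs 2 -> take 2
  16 vs 12 -> take 12
  16 vs 27 -> take 16
  22 vs 27 -> take 22
  23 vs 27 -> take 23
  A is exhausted; append the rest of B: [27, 29]
Final answer: [2, 12, 16, 22, 23, 27, 29]


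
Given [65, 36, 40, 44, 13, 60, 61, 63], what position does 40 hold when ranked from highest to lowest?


Sort descending: [65, 63, 61, 60, 44, 40, 36, 13]
Find 40 in the sorted list.
40 is at position 6.
Final answer: 6


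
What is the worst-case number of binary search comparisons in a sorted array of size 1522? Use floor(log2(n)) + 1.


Binary search halves the search space each step.
Maximum comparisons = floor(log2(1522)) + 1
log2(1522) = 10.5718
floor(log2(1522)) = 10, so 10 + 1 = 11
Final answer: 11


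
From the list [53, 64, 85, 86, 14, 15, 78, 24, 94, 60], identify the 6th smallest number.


Sort ascending: [14, 15, 24, 53, 60, 64, 78, 85, 86, 94]
The 6th element (1-indexed) is at index 5.
Value = 64
Final answer: 64


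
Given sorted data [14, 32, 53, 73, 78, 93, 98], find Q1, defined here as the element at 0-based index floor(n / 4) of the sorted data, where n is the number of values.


The list has n = 7 elements.
Q1 index = floor(7 / 4) = floor(1.75) = 1
Counting from index 0 in the sorted data, the element at index 1 is 32.
Final answer: 32


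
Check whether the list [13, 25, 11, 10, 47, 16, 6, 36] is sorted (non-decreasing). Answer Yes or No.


Check consecutive pairs:
  13 <= 25? True
  25 <= 11? False
  11 <= 10? False
  10 <= 47? True
  47 <= 16? False
  16 <= 6? False
  6 <= 36? True
4 consecutive pair(s) are out of order, so the list is not sorted.
Final answer: No


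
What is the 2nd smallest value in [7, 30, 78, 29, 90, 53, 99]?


Sort ascending: [7, 29, 30, 53, 78, 90, 99]
The 2nd element (1-indexed) is at index 1.
Value = 29
Final answer: 29


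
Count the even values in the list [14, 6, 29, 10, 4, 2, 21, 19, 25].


Check each element:
  14 is even
  6 is even
  29 is odd
  10 is even
  4 is even
  2 is even
  21 is odd
  19 is odd
  25 is odd
Evens: [14, 6, 10, 4, 2]
Count of evens = 5
Final answer: 5


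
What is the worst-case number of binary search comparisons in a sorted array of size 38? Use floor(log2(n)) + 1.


Binary search halves the search space each step.
Maximum comparisons = floor(log2(38)) + 1
log2(38) = 5.2479
floor(log2(38)) = 5, so 5 + 1 = 6
Final answer: 6


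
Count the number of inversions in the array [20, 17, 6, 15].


For each element, count the later elements that are smaller than it:
  20 (index 0): smaller elements after it = [17, 6, 15] -> 3
  17 (index 1): smaller elements after it = [6, 15] -> 2
  6 (index 2): smaller elements after it = [] -> 0
Total inversions = 3 + 2 + 0 = 5
Final answer: 5


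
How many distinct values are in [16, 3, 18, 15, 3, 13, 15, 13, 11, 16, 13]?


List all unique values:
Distinct values: [3, 11, 13, 15, 16, 18]
Count = 6
Final answer: 6


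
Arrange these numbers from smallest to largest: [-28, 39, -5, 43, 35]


Original list: [-28, 39, -5, 43, 35]
Repeatedly take the smallest remaining element:
  Remaining [-28, 39, -5, 43, 35] -> smallest is -28
  Remaining [39, -5, 43, 35] -> smallest is -5
  Remaining [39, 43, 35] -> smallest is 35
  Remaining [39, 43] -> smallest is 39
  Remaining [43] -> smallest is 43
Collecting the picks in order gives the sorted list.
Final answer: [-28, -5, 35, 39, 43]


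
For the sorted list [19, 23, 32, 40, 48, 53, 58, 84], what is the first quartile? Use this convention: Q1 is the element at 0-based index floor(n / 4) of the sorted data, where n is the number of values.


The list has n = 8 elements.
Q1 index = floor(8 / 4) = floor(2) = 2
Counting from index 0 in the sorted data, the element at index 2 is 32.
Final answer: 32


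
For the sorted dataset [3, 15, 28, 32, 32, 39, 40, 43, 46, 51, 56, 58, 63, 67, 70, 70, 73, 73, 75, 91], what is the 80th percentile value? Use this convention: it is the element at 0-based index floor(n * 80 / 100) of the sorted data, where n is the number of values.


The dataset has n = 20 elements.
Index = floor(20 * 80 / 100) = floor(1600 / 100) = floor(16) = 16
Counting from index 0 in the sorted data, the element at index 16 is 73.
Final answer: 73


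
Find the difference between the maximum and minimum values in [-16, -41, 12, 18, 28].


Maximum value: 28
Minimum value: -41
Range = 28 - (-41) = 69
Final answer: 69


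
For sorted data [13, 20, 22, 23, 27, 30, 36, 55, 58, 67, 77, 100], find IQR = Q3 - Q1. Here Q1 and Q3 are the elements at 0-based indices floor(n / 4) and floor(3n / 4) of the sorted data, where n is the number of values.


The data has n = 12 elements.
Q1 index = floor(12 / 4) = floor(3) = 3; Q3 index = floor(3 * 12 / 4) = floor(9) = 9
Q1 = element at index 3 = 23
Q3 = element at index 9 = 67
IQR = 67 - 23 = 44
Final answer: 44


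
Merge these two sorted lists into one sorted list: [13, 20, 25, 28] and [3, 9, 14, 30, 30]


List A: [13, 20, 25, 28]
List B: [3, 9, 14, 30, 30]
Repeatedly compare the front elements and take the smaller:
  13 vs 3 -> take 3
  13 vs 9 -> take 9
  13 vs 14 -> take 13
  20 vs 14 -> take 14
  20 vs 30 -> take 20
  25 vs 30 -> take 25
  28 vs 30 -> take 28
  A is exhausted; append the rest of B: [30, 30]
Final answer: [3, 9, 13, 14, 20, 25, 28, 30, 30]


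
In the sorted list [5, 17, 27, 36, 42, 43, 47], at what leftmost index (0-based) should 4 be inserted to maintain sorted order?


List is sorted: [5, 17, 27, 36, 42, 43, 47]
We need the leftmost position where 4 can be inserted, i.e. the first index whose element is >= 4 (or the end of the list if none is).
Binary search with low=0, high=7 (0-based indices):
  low=0, high=7, mid=3: a[3]=36 >= 4, so high = 3
  low=0, high=3, mid=1: a[1]=17 >= 4, so high = 1
  low=0, high=1, mid=0: a[0]=5 >= 4, so high = 0
Now low = high = 0, so the insertion index is 0.
Final answer: 0


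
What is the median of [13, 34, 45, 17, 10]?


First, sort the list: [10, 13, 17, 34, 45]
The list has 5 elements (odd count).
The middle index is 2 (0-based), and the element there is 17.
Final answer: 17


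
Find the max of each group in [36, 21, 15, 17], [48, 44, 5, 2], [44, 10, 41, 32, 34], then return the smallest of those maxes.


Find max of each group:
  Group 1: [36, 21, 15, 17] -> max = 36
  Group 2: [48, 44, 5, 2] -> max = 48
  Group 3: [44, 10, 41, 32, 34] -> max = 44
Maxes: [36, 48, 44]
Minimum of maxes = 36
Final answer: 36


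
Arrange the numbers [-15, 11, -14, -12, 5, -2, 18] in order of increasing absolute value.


Compute absolute values:
  |-15| = 15
  |11| = 11
  |-14| = 14
  |-12| = 12
  |5| = 5
  |-2| = 2
  |18| = 18
Absolute values in increasing order: 2 < 5 < 11 < 12 < 14 < 15 < 18
Listing the original numbers in that order gives the answer.
Final answer: [-2, 5, 11, -12, -14, -15, 18]


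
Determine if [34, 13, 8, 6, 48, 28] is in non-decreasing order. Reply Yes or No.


Check consecutive pairs:
  34 <= 13? False
  13 <= 8? False
  8 <= 6? False
  6 <= 48? True
  48 <= 28? False
4 consecutive pair(s) are out of order, so the list is not sorted.
Final answer: No


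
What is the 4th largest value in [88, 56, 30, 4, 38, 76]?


Sort descending: [88, 76, 56, 38, 30, 4]
The 4th element (1-indexed) is at index 3.
Value = 38
Final answer: 38


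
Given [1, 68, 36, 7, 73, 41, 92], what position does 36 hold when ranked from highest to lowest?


Sort descending: [92, 73, 68, 41, 36, 7, 1]
Find 36 in the sorted list.
36 is at position 5.
Final answer: 5


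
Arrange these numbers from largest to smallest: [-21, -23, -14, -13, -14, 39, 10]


Original list: [-21, -23, -14, -13, -14, 39, 10]
Repeatedly take the largest remaining element:
  Remaining [-21, -23, -14, -13, -14, 39, 10] -> largest is 39
  Remaining [-21, -23, -14, -13, -14, 10] -> largest is 10
  Remaining [-21, -23, -14, -13, -14] -> largest is -13
  Remaining [-21, -23, -14, -14] -> largest is -14
  Remaining [-21, -23, -14] -> largest is -14
  Remaining [-21, -23] -> largest is -21
  Remaining [-23] -> largest is -23
Collecting the picks in order gives the descending list.
Final answer: [39, 10, -13, -14, -14, -21, -23]


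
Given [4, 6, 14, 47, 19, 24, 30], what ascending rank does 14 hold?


Sort ascending: [4, 6, 14, 19, 24, 30, 47]
Find 14 in the sorted list.
14 is at position 3 (1-indexed).
Final answer: 3


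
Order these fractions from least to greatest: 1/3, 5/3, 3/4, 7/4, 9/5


Convert to decimal for comparison:
  1/3 = 0.3333
  5/3 = 1.6667
  3/4 = 0.75
  7/4 = 1.75
  9/5 = 1.8
Decimals in increasing order: 0.3333 < 0.75 < 1.6667 < 1.75 < 1.8
Writing each back as its fraction gives the sorted order.
Final answer: 1/3, 3/4, 5/3, 7/4, 9/5


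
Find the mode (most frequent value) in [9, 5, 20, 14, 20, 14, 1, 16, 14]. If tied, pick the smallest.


Count the frequency of each value:
  1 appears 1 time(s)
  5 appears 1 time(s)
  9 appears 1 time(s)
  14 appears 3 time(s)
  16 appears 1 time(s)
  20 appears 2 time(s)
Maximum frequency is 3.
Only 14 reaches that frequency, so it is the mode.
Final answer: 14


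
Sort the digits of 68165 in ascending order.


The number 68165 has digits: 6, 8, 1, 6, 5
Sorted: 1, 5, 6, 6, 8
Joining the sorted digits gives the result.
Final answer: 15668


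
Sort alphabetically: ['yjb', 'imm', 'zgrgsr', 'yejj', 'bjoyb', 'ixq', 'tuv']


Compare strings character by character (the first differing letter decides):
  'bjoyb' < 'imm' since 'b' < 'i' at position 1
  'imm' < 'ixq' since 'm' < 'x' at position 2
  'ixq' < 'tuv' since 'i' < 't' at position 1
  'tuv' < 'yejj' since 't' < 'y' at position 1
  'yejj' < 'yjb' since 'e' < 'j' at position 2
  'yjb' < 'zgrgsr' since 'y' < 'z' at position 1
Chaining these comparisons gives the alphabetical order.
Final answer: ['bjoyb', 'imm', 'ixq', 'tuv', 'yejj', 'yjb', 'zgrgsr']


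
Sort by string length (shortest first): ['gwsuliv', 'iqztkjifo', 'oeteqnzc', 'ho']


Compute lengths:
  'gwsuliv' has length 7
  'iqztkjifo' has length 9
  'oeteqnzc' has length 8
  'ho' has length 2
Lengths in increasing order: 2 < 7 < 8 < 9
Listing the words in that order gives the answer.
Final answer: ['ho', 'gwsuliv', 'oeteqnzc', 'iqztkjifo']


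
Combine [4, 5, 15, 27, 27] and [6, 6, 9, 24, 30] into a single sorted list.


List A: [4, 5, 15, 27, 27]
List B: [6, 6, 9, 24, 30]
Repeatedly compare the front elements and take the smaller:
  4 vs 6 -> take 4
  5 vs 6 -> take 5
  15 vs 6 -> take 6
  15 vs 6 -> take 6
  15 vs 9 -> take 9
  15 vs 24 -> take 15
  27 vs 24 -> take 24
  27 vs 30 -> take 27
  27 vs 30 -> take 27
  A is exhausted; append the rest of B: [30]
Final answer: [4, 5, 6, 6, 9, 15, 24, 27, 27, 30]


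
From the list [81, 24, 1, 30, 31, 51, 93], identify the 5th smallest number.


Sort ascending: [1, 24, 30, 31, 51, 81, 93]
The 5th element (1-indexed) is at index 4.
Value = 51
Final answer: 51


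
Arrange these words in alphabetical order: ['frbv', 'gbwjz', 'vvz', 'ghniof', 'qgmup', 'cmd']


Compare strings character by character (the first differing letter decides):
  'cmd' < 'frbv' since 'c' < 'f' at position 1
  'frbv' < 'gbwjz' since 'f' < 'g' at position 1
  'gbwjz' < 'ghniof' since 'b' < 'h' at position 2
  'ghniof' < 'qgmup' since 'g' < 'q' at position 1
  'qgmup' < 'vvz' since 'q' < 'v' at position 1
Chaining these comparisons gives the alphabetical order.
Final answer: ['cmd', 'frbv', 'gbwjz', 'ghniof', 'qgmup', 'vvz']


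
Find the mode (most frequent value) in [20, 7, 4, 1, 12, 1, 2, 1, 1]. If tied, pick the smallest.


Count the frequency of each value:
  1 appears 4 time(s)
  2 appears 1 time(s)
  4 appears 1 time(s)
  7 appears 1 time(s)
  12 appears 1 time(s)
  20 appears 1 time(s)
Maximum frequency is 4.
Only 1 reaches that frequency, so it is the mode.
Final answer: 1


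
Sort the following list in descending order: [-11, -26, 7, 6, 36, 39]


Original list: [-11, -26, 7, 6, 36, 39]
Repeatedly take the largest remaining element:
  Remaining [-11, -26, 7, 6, 36, 39] -> largest is 39
  Remaining [-11, -26, 7, 6, 36] -> largest is 36
  Remaining [-11, -26, 7, 6] -> largest is 7
  Remaining [-11, -26, 6] -> largest is 6
  Remaining [-11, -26] -> largest is -11
  Remaining [-26] -> largest is -26
Collecting the picks in order gives the descending list.
Final answer: [39, 36, 7, 6, -11, -26]


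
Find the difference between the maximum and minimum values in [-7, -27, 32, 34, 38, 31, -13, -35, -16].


Maximum value: 38
Minimum value: -35
Range = 38 - (-35) = 73
Final answer: 73


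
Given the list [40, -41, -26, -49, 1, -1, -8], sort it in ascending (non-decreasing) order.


Original list: [40, -41, -26, -49, 1, -1, -8]
Repeatedly take the smallest remaining element:
  Remaining [40, -41, -26, -49, 1, -1, -8] -> smallest is -49
  Remaining [40, -41, -26, 1, -1, -8] -> smallest is -41
  Remaining [40, -26, 1, -1, -8] -> smallest is -26
  Remaining [40, 1, -1, -8] -> smallest is -8
  Remaining [40, 1, -1] -> smallest is -1
  Remaining [40, 1] -> smallest is 1
  Remaining [40] -> smallest is 40
Collecting the picks in order gives the sorted list.
Final answer: [-49, -41, -26, -8, -1, 1, 40]


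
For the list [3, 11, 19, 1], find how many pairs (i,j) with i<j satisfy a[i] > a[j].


For each element, count the later elements that are smaller than it:
  3 (index 0): smaller elements after it = [1] -> 1
  11 (index 1): smaller elements after it = [1] -> 1
  19 (index 2): smaller elements after it = [1] -> 1
Total inversions = 1 + 1 + 1 = 3
Final answer: 3


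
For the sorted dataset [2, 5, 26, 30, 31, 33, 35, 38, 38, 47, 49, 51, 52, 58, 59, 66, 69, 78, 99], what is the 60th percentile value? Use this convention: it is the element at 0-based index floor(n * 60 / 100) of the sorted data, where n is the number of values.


The dataset has n = 19 elements.
Index = floor(19 * 60 / 100) = floor(1140 / 100) = floor(11.4) = 11
Counting from index 0 in the sorted data, the element at index 11 is 51.
Final answer: 51


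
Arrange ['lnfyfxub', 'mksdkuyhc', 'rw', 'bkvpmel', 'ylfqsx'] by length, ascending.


Compute lengths:
  'lnfyfxub' has length 8
  'mksdkuyhc' has length 9
  'rw' has length 2
  'bkvpmel' has length 7
  'ylfqsx' has length 6
Lengths in increasing order: 2 < 6 < 7 < 8 < 9
Listing the words in that order gives the answer.
Final answer: ['rw', 'ylfqsx', 'bkvpmel', 'lnfyfxub', 'mksdkuyhc']


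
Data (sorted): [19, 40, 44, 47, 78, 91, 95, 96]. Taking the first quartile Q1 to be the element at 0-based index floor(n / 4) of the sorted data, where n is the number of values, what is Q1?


The list has n = 8 elements.
Q1 index = floor(8 / 4) = floor(2) = 2
Counting from index 0 in the sorted data, the element at index 2 is 44.
Final answer: 44


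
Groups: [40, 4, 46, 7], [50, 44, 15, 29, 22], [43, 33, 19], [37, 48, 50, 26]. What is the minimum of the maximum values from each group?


Find max of each group:
  Group 1: [40, 4, 46, 7] -> max = 46
  Group 2: [50, 44, 15, 29, 22] -> max = 50
  Group 3: [43, 33, 19] -> max = 43
  Group 4: [37, 48, 50, 26] -> max = 50
Maxes: [46, 50, 43, 50]
Minimum of maxes = 43
Final answer: 43


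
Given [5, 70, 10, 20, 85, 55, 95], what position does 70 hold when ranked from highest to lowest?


Sort descending: [95, 85, 70, 55, 20, 10, 5]
Find 70 in the sorted list.
70 is at position 3.
Final answer: 3


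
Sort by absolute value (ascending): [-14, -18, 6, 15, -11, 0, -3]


Compute absolute values:
  |-14| = 14
  |-18| = 18
  |6| = 6
  |15| = 15
  |-11| = 11
  |0| = 0
  |-3| = 3
Absolute values in increasing order: 0 < 3 < 6 < 11 < 14 < 15 < 18
Listing the original numbers in that order gives the answer.
Final answer: [0, -3, 6, -11, -14, 15, -18]


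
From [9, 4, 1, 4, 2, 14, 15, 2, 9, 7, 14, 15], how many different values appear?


List all unique values:
Distinct values: [1, 2, 4, 7, 9, 14, 15]
Count = 7
Final answer: 7


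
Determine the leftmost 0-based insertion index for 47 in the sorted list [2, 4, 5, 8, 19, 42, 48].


List is sorted: [2, 4, 5, 8, 19, 42, 48]
We need the leftmost position where 47 can be inserted, i.e. the first index whose element is >= 47 (or the end of the list if none is).
Binary search with low=0, high=7 (0-based indices):
  low=0, high=7, mid=3: a[3]=8 < 47, so low = 4
  low=4, high=7, mid=5: a[5]=42 < 47, so low = 6
  low=6, high=7, mid=6: a[6]=48 >= 47, so high = 6
Now low = high = 6, so the insertion index is 6.
Final answer: 6


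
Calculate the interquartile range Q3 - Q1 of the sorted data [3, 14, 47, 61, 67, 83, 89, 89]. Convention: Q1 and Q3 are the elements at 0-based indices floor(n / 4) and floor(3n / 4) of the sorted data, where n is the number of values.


The data has n = 8 elements.
Q1 index = floor(8 / 4) = floor(2) = 2; Q3 index = floor(3 * 8 / 4) = floor(6) = 6
Q1 = element at index 2 = 47
Q3 = element at index 6 = 89
IQR = 89 - 47 = 42
Final answer: 42
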